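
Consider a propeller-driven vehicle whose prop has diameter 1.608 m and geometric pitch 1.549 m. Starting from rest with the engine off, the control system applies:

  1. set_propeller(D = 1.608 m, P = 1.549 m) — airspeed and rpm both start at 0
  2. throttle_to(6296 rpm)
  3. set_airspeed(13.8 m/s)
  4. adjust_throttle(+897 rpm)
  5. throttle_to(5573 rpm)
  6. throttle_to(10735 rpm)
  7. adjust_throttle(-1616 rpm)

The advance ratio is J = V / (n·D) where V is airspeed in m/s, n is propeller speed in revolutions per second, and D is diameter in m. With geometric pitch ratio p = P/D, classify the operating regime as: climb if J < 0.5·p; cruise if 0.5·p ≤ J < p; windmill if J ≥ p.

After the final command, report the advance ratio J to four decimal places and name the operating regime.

set_propeller: D = 1.608 m, P = 1.549 m (p = P/D = 0.963308); state ← (V=0, rpm=0)
throttle_to(6296): rpm ← 6296
set_airspeed(13.8): V ← 13.8 m/s
adjust_throttle(+897): rpm ← 6296 +897 = 7193
throttle_to(5573): rpm ← 5573
throttle_to(10735): rpm ← 10735
adjust_throttle(-1616): rpm ← 10735 -1616 = 9119
final state: V = 13.8 m/s, rpm = 9119 → n = rpm/60 = 151.983333 rev/s
J = V / (n·D) = 13.8 / (151.983333 × 1.608) = 0.056467
regime bands: climb J<0.4817 | cruise [0.4817, 0.9633) | windmill J≥0.9633
J = 0.0565 → climb

J = 0.0565, regime = climb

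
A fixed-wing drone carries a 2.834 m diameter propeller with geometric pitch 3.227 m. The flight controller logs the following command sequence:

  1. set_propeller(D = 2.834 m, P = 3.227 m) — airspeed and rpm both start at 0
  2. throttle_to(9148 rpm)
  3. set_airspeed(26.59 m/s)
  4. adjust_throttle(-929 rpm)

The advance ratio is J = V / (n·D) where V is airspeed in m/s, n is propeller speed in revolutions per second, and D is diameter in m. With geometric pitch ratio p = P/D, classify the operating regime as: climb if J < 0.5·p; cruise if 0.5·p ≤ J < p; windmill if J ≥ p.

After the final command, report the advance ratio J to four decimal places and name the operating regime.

set_propeller: D = 2.834 m, P = 3.227 m (p = P/D = 1.138673); state ← (V=0, rpm=0)
throttle_to(9148): rpm ← 9148
set_airspeed(26.59): V ← 26.59 m/s
adjust_throttle(-929): rpm ← 9148 -929 = 8219
final state: V = 26.59 m/s, rpm = 8219 → n = rpm/60 = 136.983333 rev/s
J = V / (n·D) = 26.59 / (136.983333 × 2.834) = 0.068494
regime bands: climb J<0.5693 | cruise [0.5693, 1.1387) | windmill J≥1.1387
J = 0.0685 → climb

J = 0.0685, regime = climb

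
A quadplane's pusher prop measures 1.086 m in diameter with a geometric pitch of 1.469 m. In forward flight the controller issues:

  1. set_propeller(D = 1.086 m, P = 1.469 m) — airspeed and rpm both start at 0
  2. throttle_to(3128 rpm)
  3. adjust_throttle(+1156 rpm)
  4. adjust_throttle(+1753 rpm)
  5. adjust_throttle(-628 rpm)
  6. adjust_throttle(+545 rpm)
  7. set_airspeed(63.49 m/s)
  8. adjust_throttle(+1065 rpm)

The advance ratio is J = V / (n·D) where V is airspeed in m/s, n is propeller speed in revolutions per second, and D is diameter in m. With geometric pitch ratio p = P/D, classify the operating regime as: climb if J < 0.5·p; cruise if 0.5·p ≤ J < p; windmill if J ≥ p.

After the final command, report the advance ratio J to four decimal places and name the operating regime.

J = 0.4997, regime = climb

set_propeller: D = 1.086 m, P = 1.469 m (p = P/D = 1.352670); state ← (V=0, rpm=0)
throttle_to(3128): rpm ← 3128
adjust_throttle(+1156): rpm ← 3128 +1156 = 4284
adjust_throttle(+1753): rpm ← 4284 +1753 = 6037
adjust_throttle(-628): rpm ← 6037 -628 = 5409
adjust_throttle(+545): rpm ← 5409 +545 = 5954
set_airspeed(63.49): V ← 63.49 m/s
adjust_throttle(+1065): rpm ← 5954 +1065 = 7019
final state: V = 63.49 m/s, rpm = 7019 → n = rpm/60 = 116.983333 rev/s
J = V / (n·D) = 63.49 / (116.983333 × 1.086) = 0.499749
regime bands: climb J<0.6763 | cruise [0.6763, 1.3527) | windmill J≥1.3527
J = 0.4997 → climb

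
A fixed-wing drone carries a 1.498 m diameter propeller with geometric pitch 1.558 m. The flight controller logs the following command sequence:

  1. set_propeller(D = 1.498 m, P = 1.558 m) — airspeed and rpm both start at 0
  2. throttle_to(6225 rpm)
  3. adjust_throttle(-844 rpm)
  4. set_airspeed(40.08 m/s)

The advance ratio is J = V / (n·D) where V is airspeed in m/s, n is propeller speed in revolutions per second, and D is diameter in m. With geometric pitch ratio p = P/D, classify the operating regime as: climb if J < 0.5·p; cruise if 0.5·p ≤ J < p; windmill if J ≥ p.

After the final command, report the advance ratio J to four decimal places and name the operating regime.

set_propeller: D = 1.498 m, P = 1.558 m (p = P/D = 1.040053); state ← (V=0, rpm=0)
throttle_to(6225): rpm ← 6225
adjust_throttle(-844): rpm ← 6225 -844 = 5381
set_airspeed(40.08): V ← 40.08 m/s
final state: V = 40.08 m/s, rpm = 5381 → n = rpm/60 = 89.683333 rev/s
J = V / (n·D) = 40.08 / (89.683333 × 1.498) = 0.298335
regime bands: climb J<0.5200 | cruise [0.5200, 1.0401) | windmill J≥1.0401
J = 0.2983 → climb

J = 0.2983, regime = climb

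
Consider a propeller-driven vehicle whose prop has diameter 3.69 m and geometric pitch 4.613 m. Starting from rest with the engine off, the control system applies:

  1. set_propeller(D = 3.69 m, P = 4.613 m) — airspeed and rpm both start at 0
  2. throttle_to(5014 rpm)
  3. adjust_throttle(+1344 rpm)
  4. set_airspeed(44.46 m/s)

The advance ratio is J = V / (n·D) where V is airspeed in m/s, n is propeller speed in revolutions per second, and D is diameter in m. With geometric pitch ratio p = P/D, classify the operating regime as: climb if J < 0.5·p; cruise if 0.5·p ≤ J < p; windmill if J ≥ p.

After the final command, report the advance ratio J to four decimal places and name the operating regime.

J = 0.1137, regime = climb

set_propeller: D = 3.69 m, P = 4.613 m (p = P/D = 1.250136); state ← (V=0, rpm=0)
throttle_to(5014): rpm ← 5014
adjust_throttle(+1344): rpm ← 5014 +1344 = 6358
set_airspeed(44.46): V ← 44.46 m/s
final state: V = 44.46 m/s, rpm = 6358 → n = rpm/60 = 105.966667 rev/s
J = V / (n·D) = 44.46 / (105.966667 × 3.69) = 0.113703
regime bands: climb J<0.6251 | cruise [0.6251, 1.2501) | windmill J≥1.2501
J = 0.1137 → climb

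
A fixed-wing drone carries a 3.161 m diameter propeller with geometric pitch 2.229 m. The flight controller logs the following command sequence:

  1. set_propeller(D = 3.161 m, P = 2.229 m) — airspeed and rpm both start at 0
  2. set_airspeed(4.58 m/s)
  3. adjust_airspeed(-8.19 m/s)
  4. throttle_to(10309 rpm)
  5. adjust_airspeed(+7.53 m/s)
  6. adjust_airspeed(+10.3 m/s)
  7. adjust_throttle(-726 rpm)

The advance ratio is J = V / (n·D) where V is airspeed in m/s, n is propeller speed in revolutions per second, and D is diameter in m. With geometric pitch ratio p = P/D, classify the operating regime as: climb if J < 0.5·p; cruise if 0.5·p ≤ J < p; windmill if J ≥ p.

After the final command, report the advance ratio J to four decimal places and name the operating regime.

set_propeller: D = 3.161 m, P = 2.229 m (p = P/D = 0.705157); state ← (V=0, rpm=0)
set_airspeed(4.58): V ← 4.58 m/s
adjust_airspeed(-8.19): V ← 4.58 -8.19 = -3.61 m/s
throttle_to(10309): rpm ← 10309
adjust_airspeed(+7.53): V ← -3.61 +7.53 = 3.92 m/s
adjust_airspeed(+10.3): V ← 3.92 +10.3 = 14.22 m/s
adjust_throttle(-726): rpm ← 10309 -726 = 9583
final state: V = 14.22 m/s, rpm = 9583 → n = rpm/60 = 159.716667 rev/s
J = V / (n·D) = 14.22 / (159.716667 × 3.161) = 0.028166
regime bands: climb J<0.3526 | cruise [0.3526, 0.7052) | windmill J≥0.7052
J = 0.0282 → climb

J = 0.0282, regime = climb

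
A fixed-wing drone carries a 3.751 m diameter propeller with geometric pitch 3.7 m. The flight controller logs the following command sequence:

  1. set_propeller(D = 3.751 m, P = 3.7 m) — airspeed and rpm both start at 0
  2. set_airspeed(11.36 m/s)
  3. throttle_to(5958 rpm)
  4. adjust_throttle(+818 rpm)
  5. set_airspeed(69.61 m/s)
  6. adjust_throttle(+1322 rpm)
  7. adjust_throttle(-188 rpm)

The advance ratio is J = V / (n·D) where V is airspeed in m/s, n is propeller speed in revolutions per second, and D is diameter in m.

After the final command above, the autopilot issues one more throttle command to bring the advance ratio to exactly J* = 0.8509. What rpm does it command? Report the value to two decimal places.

set_propeller: D = 3.751 m, P = 3.7 m (p = P/D = 0.986404); state ← (V=0, rpm=0)
set_airspeed(11.36): V ← 11.36 m/s
throttle_to(5958): rpm ← 5958
adjust_throttle(+818): rpm ← 5958 +818 = 6776
set_airspeed(69.61): V ← 69.61 m/s
adjust_throttle(+1322): rpm ← 6776 +1322 = 8098
adjust_throttle(-188): rpm ← 8098 -188 = 7910
final state: V = 69.61 m/s, rpm = 7910 → n = rpm/60 = 131.833333 rev/s
target J* = 0.8509; solve J* = V/(n·D) for n: n = V/(J*·D) = 69.61/(0.8509 × 3.751) = 21.809517 rev/s
rpm = 60·n = 1308.571015

rpm = 1308.57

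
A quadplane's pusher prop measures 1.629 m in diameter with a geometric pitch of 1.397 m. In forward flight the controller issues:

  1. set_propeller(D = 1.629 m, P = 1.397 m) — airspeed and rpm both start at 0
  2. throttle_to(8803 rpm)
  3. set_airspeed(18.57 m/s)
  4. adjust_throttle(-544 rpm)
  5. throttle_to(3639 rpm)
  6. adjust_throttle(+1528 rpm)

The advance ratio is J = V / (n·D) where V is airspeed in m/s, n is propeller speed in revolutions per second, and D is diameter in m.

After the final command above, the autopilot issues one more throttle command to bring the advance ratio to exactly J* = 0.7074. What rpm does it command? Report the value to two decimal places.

rpm = 966.89

set_propeller: D = 1.629 m, P = 1.397 m (p = P/D = 0.857581); state ← (V=0, rpm=0)
throttle_to(8803): rpm ← 8803
set_airspeed(18.57): V ← 18.57 m/s
adjust_throttle(-544): rpm ← 8803 -544 = 8259
throttle_to(3639): rpm ← 3639
adjust_throttle(+1528): rpm ← 3639 +1528 = 5167
final state: V = 18.57 m/s, rpm = 5167 → n = rpm/60 = 86.116667 rev/s
target J* = 0.7074; solve J* = V/(n·D) for n: n = V/(J*·D) = 18.57/(0.7074 × 1.629) = 16.114831 rev/s
rpm = 60·n = 966.889879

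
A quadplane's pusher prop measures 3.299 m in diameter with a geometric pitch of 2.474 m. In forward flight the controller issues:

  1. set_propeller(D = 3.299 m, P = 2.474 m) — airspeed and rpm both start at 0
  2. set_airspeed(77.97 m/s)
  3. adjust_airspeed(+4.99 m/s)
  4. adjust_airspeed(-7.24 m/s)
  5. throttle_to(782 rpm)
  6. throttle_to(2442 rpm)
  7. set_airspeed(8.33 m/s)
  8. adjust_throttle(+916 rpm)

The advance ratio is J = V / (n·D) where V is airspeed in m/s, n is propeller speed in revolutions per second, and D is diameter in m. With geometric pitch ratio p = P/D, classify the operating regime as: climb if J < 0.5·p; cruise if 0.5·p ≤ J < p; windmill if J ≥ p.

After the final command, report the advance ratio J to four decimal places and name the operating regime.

set_propeller: D = 3.299 m, P = 2.474 m (p = P/D = 0.749924); state ← (V=0, rpm=0)
set_airspeed(77.97): V ← 77.97 m/s
adjust_airspeed(+4.99): V ← 77.97 +4.99 = 82.96 m/s
adjust_airspeed(-7.24): V ← 82.96 -7.24 = 75.72 m/s
throttle_to(782): rpm ← 782
throttle_to(2442): rpm ← 2442
set_airspeed(8.33): V ← 8.33 m/s
adjust_throttle(+916): rpm ← 2442 +916 = 3358
final state: V = 8.33 m/s, rpm = 3358 → n = rpm/60 = 55.966667 rev/s
J = V / (n·D) = 8.33 / (55.966667 × 3.299) = 0.045116
regime bands: climb J<0.3750 | cruise [0.3750, 0.7499) | windmill J≥0.7499
J = 0.0451 → climb

J = 0.0451, regime = climb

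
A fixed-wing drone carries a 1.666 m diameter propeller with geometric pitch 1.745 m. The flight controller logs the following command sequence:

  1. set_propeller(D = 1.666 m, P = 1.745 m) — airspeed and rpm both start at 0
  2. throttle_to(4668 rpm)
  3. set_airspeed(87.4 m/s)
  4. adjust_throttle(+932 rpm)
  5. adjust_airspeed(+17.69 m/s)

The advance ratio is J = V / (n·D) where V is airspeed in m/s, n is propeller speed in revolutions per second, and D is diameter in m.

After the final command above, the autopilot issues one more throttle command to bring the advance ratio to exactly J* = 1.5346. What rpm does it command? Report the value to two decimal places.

set_propeller: D = 1.666 m, P = 1.745 m (p = P/D = 1.047419); state ← (V=0, rpm=0)
throttle_to(4668): rpm ← 4668
set_airspeed(87.4): V ← 87.4 m/s
adjust_throttle(+932): rpm ← 4668 +932 = 5600
adjust_airspeed(+17.69): V ← 87.4 +17.69 = 105.09 m/s
final state: V = 105.09 m/s, rpm = 5600 → n = rpm/60 = 93.333333 rev/s
target J* = 1.5346; solve J* = V/(n·D) for n: n = V/(J*·D) = 105.09/(1.5346 × 1.666) = 41.104673 rev/s
rpm = 60·n = 2466.280400

rpm = 2466.28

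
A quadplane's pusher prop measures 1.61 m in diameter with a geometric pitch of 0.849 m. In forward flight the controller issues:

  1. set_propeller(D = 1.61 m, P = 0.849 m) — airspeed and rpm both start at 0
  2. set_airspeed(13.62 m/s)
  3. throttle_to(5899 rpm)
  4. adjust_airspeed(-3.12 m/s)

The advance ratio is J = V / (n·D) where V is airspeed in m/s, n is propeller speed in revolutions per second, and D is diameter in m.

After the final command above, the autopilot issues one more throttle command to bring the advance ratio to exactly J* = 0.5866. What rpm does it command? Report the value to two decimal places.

rpm = 667.07

set_propeller: D = 1.61 m, P = 0.849 m (p = P/D = 0.527329); state ← (V=0, rpm=0)
set_airspeed(13.62): V ← 13.62 m/s
throttle_to(5899): rpm ← 5899
adjust_airspeed(-3.12): V ← 13.62 -3.12 = 10.5 m/s
final state: V = 10.5 m/s, rpm = 5899 → n = rpm/60 = 98.316667 rev/s
target J* = 0.5866; solve J* = V/(n·D) for n: n = V/(J*·D) = 10.5/(0.5866 × 1.61) = 11.117864 rev/s
rpm = 60·n = 667.071851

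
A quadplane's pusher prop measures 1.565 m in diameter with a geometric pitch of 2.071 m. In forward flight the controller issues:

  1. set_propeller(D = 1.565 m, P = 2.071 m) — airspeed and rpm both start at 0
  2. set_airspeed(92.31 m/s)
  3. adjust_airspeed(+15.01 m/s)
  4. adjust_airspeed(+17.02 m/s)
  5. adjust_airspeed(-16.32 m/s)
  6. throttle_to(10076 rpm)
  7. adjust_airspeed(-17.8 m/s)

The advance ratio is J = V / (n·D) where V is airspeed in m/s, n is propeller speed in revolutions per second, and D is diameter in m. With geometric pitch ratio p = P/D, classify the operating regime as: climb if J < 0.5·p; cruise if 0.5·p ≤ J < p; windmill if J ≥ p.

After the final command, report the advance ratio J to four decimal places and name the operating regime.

set_propeller: D = 1.565 m, P = 2.071 m (p = P/D = 1.323323); state ← (V=0, rpm=0)
set_airspeed(92.31): V ← 92.31 m/s
adjust_airspeed(+15.01): V ← 92.31 +15.01 = 107.32 m/s
adjust_airspeed(+17.02): V ← 107.32 +17.02 = 124.34 m/s
adjust_airspeed(-16.32): V ← 124.34 -16.32 = 108.02 m/s
throttle_to(10076): rpm ← 10076
adjust_airspeed(-17.8): V ← 108.02 -17.8 = 90.22 m/s
final state: V = 90.22 m/s, rpm = 10076 → n = rpm/60 = 167.933333 rev/s
J = V / (n·D) = 90.22 / (167.933333 × 1.565) = 0.343282
regime bands: climb J<0.6617 | cruise [0.6617, 1.3233) | windmill J≥1.3233
J = 0.3433 → climb

J = 0.3433, regime = climb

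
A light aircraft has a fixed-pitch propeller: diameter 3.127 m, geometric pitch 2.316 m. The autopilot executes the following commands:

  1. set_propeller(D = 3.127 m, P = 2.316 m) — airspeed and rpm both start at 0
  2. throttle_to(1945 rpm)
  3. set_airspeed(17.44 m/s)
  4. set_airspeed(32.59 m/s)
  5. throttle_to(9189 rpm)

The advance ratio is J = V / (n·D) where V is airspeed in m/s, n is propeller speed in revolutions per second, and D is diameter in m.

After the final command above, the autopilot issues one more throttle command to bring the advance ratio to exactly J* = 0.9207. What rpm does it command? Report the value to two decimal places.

rpm = 679.19

set_propeller: D = 3.127 m, P = 2.316 m (p = P/D = 0.740646); state ← (V=0, rpm=0)
throttle_to(1945): rpm ← 1945
set_airspeed(17.44): V ← 17.44 m/s
set_airspeed(32.59): V ← 32.59 m/s
throttle_to(9189): rpm ← 9189
final state: V = 32.59 m/s, rpm = 9189 → n = rpm/60 = 153.150000 rev/s
target J* = 0.9207; solve J* = V/(n·D) for n: n = V/(J*·D) = 32.59/(0.9207 × 3.127) = 11.319789 rev/s
rpm = 60·n = 679.187347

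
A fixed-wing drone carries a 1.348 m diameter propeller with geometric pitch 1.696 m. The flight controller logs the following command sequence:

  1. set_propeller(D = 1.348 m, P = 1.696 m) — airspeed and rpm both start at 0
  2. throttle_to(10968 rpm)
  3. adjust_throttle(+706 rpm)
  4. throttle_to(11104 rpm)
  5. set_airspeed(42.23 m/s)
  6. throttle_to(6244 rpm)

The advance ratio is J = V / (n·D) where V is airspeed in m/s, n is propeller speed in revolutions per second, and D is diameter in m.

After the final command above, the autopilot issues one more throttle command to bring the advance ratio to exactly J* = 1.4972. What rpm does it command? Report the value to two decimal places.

rpm = 1255.46

set_propeller: D = 1.348 m, P = 1.696 m (p = P/D = 1.258160); state ← (V=0, rpm=0)
throttle_to(10968): rpm ← 10968
adjust_throttle(+706): rpm ← 10968 +706 = 11674
throttle_to(11104): rpm ← 11104
set_airspeed(42.23): V ← 42.23 m/s
throttle_to(6244): rpm ← 6244
final state: V = 42.23 m/s, rpm = 6244 → n = rpm/60 = 104.066667 rev/s
target J* = 1.4972; solve J* = V/(n·D) for n: n = V/(J*·D) = 42.23/(1.4972 × 1.348) = 20.924321 rev/s
rpm = 60·n = 1255.459251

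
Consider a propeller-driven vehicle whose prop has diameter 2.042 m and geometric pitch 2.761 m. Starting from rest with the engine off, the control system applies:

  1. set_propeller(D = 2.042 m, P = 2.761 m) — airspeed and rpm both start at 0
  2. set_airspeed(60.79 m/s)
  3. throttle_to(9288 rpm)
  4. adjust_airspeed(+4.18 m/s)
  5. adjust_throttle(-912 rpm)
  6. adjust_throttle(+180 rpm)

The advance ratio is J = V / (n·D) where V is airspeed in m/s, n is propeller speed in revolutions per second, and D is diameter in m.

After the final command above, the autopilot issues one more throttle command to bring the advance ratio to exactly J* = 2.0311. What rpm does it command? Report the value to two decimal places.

set_propeller: D = 2.042 m, P = 2.761 m (p = P/D = 1.352106); state ← (V=0, rpm=0)
set_airspeed(60.79): V ← 60.79 m/s
throttle_to(9288): rpm ← 9288
adjust_airspeed(+4.18): V ← 60.79 +4.18 = 64.97 m/s
adjust_throttle(-912): rpm ← 9288 -912 = 8376
adjust_throttle(+180): rpm ← 8376 +180 = 8556
final state: V = 64.97 m/s, rpm = 8556 → n = rpm/60 = 142.600000 rev/s
target J* = 2.0311; solve J* = V/(n·D) for n: n = V/(J*·D) = 64.97/(2.0311 × 2.042) = 15.664835 rev/s
rpm = 60·n = 939.890096

rpm = 939.89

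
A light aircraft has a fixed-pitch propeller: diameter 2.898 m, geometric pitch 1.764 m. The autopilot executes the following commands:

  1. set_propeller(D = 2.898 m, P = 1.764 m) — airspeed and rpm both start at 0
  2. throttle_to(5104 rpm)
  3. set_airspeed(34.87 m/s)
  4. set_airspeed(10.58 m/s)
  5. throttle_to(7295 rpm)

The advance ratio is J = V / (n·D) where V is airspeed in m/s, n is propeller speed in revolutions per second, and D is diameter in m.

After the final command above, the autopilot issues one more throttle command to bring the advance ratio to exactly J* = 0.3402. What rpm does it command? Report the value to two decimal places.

set_propeller: D = 2.898 m, P = 1.764 m (p = P/D = 0.608696); state ← (V=0, rpm=0)
throttle_to(5104): rpm ← 5104
set_airspeed(34.87): V ← 34.87 m/s
set_airspeed(10.58): V ← 10.58 m/s
throttle_to(7295): rpm ← 7295
final state: V = 10.58 m/s, rpm = 7295 → n = rpm/60 = 121.583333 rev/s
target J* = 0.3402; solve J* = V/(n·D) for n: n = V/(J*·D) = 10.58/(0.3402 × 2.898) = 10.731316 rev/s
rpm = 60·n = 643.878951

rpm = 643.88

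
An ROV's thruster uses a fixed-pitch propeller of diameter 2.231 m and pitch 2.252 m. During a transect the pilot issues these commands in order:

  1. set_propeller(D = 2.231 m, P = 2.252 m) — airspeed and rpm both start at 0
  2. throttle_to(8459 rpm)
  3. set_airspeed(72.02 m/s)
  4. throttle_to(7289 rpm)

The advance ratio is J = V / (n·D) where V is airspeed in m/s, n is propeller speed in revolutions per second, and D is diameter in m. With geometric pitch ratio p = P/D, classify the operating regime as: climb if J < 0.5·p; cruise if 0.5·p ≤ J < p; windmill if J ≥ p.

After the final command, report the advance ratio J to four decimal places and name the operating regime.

set_propeller: D = 2.231 m, P = 2.252 m (p = P/D = 1.009413); state ← (V=0, rpm=0)
throttle_to(8459): rpm ← 8459
set_airspeed(72.02): V ← 72.02 m/s
throttle_to(7289): rpm ← 7289
final state: V = 72.02 m/s, rpm = 7289 → n = rpm/60 = 121.483333 rev/s
J = V / (n·D) = 72.02 / (121.483333 × 2.231) = 0.265728
regime bands: climb J<0.5047 | cruise [0.5047, 1.0094) | windmill J≥1.0094
J = 0.2657 → climb

J = 0.2657, regime = climb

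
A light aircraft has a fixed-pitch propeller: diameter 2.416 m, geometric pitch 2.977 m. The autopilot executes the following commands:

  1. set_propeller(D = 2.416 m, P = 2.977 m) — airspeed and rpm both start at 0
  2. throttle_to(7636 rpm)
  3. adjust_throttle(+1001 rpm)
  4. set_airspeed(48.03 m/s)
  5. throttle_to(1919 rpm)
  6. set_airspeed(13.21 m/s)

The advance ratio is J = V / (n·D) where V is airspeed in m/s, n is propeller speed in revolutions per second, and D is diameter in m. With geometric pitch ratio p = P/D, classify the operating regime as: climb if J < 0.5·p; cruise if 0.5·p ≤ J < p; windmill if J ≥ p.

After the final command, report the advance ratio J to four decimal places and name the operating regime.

J = 0.1710, regime = climb

set_propeller: D = 2.416 m, P = 2.977 m (p = P/D = 1.232202); state ← (V=0, rpm=0)
throttle_to(7636): rpm ← 7636
adjust_throttle(+1001): rpm ← 7636 +1001 = 8637
set_airspeed(48.03): V ← 48.03 m/s
throttle_to(1919): rpm ← 1919
set_airspeed(13.21): V ← 13.21 m/s
final state: V = 13.21 m/s, rpm = 1919 → n = rpm/60 = 31.983333 rev/s
J = V / (n·D) = 13.21 / (31.983333 × 2.416) = 0.170955
regime bands: climb J<0.6161 | cruise [0.6161, 1.2322) | windmill J≥1.2322
J = 0.1710 → climb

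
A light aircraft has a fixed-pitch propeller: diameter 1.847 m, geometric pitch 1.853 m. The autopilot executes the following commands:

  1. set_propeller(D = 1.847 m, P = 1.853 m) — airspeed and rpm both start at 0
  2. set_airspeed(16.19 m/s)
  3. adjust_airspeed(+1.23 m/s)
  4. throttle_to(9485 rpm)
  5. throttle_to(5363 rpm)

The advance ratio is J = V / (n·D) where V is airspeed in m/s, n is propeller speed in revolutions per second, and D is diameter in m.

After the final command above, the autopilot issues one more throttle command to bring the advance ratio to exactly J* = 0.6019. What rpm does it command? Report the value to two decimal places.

rpm = 940.17

set_propeller: D = 1.847 m, P = 1.853 m (p = P/D = 1.003249); state ← (V=0, rpm=0)
set_airspeed(16.19): V ← 16.19 m/s
adjust_airspeed(+1.23): V ← 16.19 +1.23 = 17.42 m/s
throttle_to(9485): rpm ← 9485
throttle_to(5363): rpm ← 5363
final state: V = 17.42 m/s, rpm = 5363 → n = rpm/60 = 89.383333 rev/s
target J* = 0.6019; solve J* = V/(n·D) for n: n = V/(J*·D) = 17.42/(0.6019 × 1.847) = 15.669564 rev/s
rpm = 60·n = 940.173839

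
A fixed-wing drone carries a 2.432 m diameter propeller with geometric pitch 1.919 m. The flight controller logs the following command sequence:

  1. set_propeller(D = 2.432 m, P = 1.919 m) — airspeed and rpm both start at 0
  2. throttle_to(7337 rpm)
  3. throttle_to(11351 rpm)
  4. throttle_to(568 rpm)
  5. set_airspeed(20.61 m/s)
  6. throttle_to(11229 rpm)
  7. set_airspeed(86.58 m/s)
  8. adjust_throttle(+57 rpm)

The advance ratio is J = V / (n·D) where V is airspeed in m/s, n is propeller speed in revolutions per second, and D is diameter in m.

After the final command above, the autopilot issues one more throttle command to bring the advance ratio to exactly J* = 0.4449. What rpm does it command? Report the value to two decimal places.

rpm = 4801.12

set_propeller: D = 2.432 m, P = 1.919 m (p = P/D = 0.789062); state ← (V=0, rpm=0)
throttle_to(7337): rpm ← 7337
throttle_to(11351): rpm ← 11351
throttle_to(568): rpm ← 568
set_airspeed(20.61): V ← 20.61 m/s
throttle_to(11229): rpm ← 11229
set_airspeed(86.58): V ← 86.58 m/s
adjust_throttle(+57): rpm ← 11229 +57 = 11286
final state: V = 86.58 m/s, rpm = 11286 → n = rpm/60 = 188.100000 rev/s
target J* = 0.4449; solve J* = V/(n·D) for n: n = V/(J*·D) = 86.58/(0.4449 × 2.432) = 80.018721 rev/s
rpm = 60·n = 4801.123257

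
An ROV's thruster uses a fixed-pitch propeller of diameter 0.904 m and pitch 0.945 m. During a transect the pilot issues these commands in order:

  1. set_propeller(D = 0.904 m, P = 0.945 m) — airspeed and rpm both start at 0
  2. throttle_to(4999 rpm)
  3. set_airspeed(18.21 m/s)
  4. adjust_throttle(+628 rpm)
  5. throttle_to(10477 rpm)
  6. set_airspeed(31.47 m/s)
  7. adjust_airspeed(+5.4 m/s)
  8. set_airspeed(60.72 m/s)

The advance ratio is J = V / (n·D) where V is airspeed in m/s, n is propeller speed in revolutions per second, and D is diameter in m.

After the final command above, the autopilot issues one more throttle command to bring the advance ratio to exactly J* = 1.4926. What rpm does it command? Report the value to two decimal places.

rpm = 2700.05

set_propeller: D = 0.904 m, P = 0.945 m (p = P/D = 1.045354); state ← (V=0, rpm=0)
throttle_to(4999): rpm ← 4999
set_airspeed(18.21): V ← 18.21 m/s
adjust_throttle(+628): rpm ← 4999 +628 = 5627
throttle_to(10477): rpm ← 10477
set_airspeed(31.47): V ← 31.47 m/s
adjust_airspeed(+5.4): V ← 31.47 +5.4 = 36.87 m/s
set_airspeed(60.72): V ← 60.72 m/s
final state: V = 60.72 m/s, rpm = 10477 → n = rpm/60 = 174.616667 rev/s
target J* = 1.4926; solve J* = V/(n·D) for n: n = V/(J*·D) = 60.72/(1.4926 × 0.904) = 45.000765 rev/s
rpm = 60·n = 2700.045890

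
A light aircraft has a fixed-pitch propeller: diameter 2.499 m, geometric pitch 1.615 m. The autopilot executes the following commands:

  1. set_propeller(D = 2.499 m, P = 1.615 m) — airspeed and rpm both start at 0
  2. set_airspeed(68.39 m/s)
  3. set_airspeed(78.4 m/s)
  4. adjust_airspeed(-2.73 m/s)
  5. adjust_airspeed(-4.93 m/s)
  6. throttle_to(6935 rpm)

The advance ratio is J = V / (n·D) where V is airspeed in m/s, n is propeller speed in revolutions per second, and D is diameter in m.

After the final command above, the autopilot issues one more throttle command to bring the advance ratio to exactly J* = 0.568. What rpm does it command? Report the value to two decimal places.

set_propeller: D = 2.499 m, P = 1.615 m (p = P/D = 0.646259); state ← (V=0, rpm=0)
set_airspeed(68.39): V ← 68.39 m/s
set_airspeed(78.4): V ← 78.4 m/s
adjust_airspeed(-2.73): V ← 78.4 -2.73 = 75.67 m/s
adjust_airspeed(-4.93): V ← 75.67 -4.93 = 70.74 m/s
throttle_to(6935): rpm ← 6935
final state: V = 70.74 m/s, rpm = 6935 → n = rpm/60 = 115.583333 rev/s
target J* = 0.568; solve J* = V/(n·D) for n: n = V/(J*·D) = 70.74/(0.568 × 2.499) = 49.836836 rev/s
rpm = 60·n = 2990.210169

rpm = 2990.21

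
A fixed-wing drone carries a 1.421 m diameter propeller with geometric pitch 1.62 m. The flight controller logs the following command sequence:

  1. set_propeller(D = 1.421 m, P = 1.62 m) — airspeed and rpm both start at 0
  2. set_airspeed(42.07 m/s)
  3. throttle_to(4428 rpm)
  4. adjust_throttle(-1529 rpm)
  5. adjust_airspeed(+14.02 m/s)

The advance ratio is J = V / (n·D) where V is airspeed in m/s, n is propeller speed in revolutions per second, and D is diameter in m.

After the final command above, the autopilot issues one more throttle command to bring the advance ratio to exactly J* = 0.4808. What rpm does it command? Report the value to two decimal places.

set_propeller: D = 1.421 m, P = 1.62 m (p = P/D = 1.140042); state ← (V=0, rpm=0)
set_airspeed(42.07): V ← 42.07 m/s
throttle_to(4428): rpm ← 4428
adjust_throttle(-1529): rpm ← 4428 -1529 = 2899
adjust_airspeed(+14.02): V ← 42.07 +14.02 = 56.09 m/s
final state: V = 56.09 m/s, rpm = 2899 → n = rpm/60 = 48.316667 rev/s
target J* = 0.4808; solve J* = V/(n·D) for n: n = V/(J*·D) = 56.09/(0.4808 × 1.421) = 82.096927 rev/s
rpm = 60·n = 4925.815642

rpm = 4925.82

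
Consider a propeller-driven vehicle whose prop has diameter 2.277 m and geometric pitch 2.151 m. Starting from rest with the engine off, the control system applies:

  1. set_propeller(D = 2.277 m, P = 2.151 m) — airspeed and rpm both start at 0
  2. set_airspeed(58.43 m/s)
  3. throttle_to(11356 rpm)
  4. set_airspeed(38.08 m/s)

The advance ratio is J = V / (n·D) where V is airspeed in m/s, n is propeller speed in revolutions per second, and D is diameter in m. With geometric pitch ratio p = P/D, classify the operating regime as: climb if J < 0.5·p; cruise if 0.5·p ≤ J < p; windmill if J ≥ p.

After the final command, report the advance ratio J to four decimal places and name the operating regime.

J = 0.0884, regime = climb

set_propeller: D = 2.277 m, P = 2.151 m (p = P/D = 0.944664); state ← (V=0, rpm=0)
set_airspeed(58.43): V ← 58.43 m/s
throttle_to(11356): rpm ← 11356
set_airspeed(38.08): V ← 38.08 m/s
final state: V = 38.08 m/s, rpm = 11356 → n = rpm/60 = 189.266667 rev/s
J = V / (n·D) = 38.08 / (189.266667 × 2.277) = 0.088361
regime bands: climb J<0.4723 | cruise [0.4723, 0.9447) | windmill J≥0.9447
J = 0.0884 → climb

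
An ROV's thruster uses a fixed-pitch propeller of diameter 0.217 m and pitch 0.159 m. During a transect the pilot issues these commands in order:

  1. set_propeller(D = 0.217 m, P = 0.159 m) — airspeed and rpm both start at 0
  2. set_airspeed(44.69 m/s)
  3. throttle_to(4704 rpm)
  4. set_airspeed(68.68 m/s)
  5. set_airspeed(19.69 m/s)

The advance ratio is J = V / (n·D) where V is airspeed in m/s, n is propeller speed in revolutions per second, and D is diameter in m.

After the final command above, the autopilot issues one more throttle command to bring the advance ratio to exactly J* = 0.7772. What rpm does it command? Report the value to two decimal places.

set_propeller: D = 0.217 m, P = 0.159 m (p = P/D = 0.732719); state ← (V=0, rpm=0)
set_airspeed(44.69): V ← 44.69 m/s
throttle_to(4704): rpm ← 4704
set_airspeed(68.68): V ← 68.68 m/s
set_airspeed(19.69): V ← 19.69 m/s
final state: V = 19.69 m/s, rpm = 4704 → n = rpm/60 = 78.400000 rev/s
target J* = 0.7772; solve J* = V/(n·D) for n: n = V/(J*·D) = 19.69/(0.7772 × 0.217) = 116.749006 rev/s
rpm = 60·n = 7004.940339

rpm = 7004.94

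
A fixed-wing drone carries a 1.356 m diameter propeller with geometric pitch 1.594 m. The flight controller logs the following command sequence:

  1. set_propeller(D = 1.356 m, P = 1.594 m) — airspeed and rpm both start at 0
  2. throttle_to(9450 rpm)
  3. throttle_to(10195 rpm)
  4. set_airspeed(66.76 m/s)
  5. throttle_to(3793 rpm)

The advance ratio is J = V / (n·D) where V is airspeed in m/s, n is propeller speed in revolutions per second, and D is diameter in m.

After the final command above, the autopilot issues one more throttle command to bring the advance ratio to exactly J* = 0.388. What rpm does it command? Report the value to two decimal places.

rpm = 7613.36

set_propeller: D = 1.356 m, P = 1.594 m (p = P/D = 1.175516); state ← (V=0, rpm=0)
throttle_to(9450): rpm ← 9450
throttle_to(10195): rpm ← 10195
set_airspeed(66.76): V ← 66.76 m/s
throttle_to(3793): rpm ← 3793
final state: V = 66.76 m/s, rpm = 3793 → n = rpm/60 = 63.216667 rev/s
target J* = 0.388; solve J* = V/(n·D) for n: n = V/(J*·D) = 66.76/(0.388 × 1.356) = 126.889274 rev/s
rpm = 60·n = 7613.356446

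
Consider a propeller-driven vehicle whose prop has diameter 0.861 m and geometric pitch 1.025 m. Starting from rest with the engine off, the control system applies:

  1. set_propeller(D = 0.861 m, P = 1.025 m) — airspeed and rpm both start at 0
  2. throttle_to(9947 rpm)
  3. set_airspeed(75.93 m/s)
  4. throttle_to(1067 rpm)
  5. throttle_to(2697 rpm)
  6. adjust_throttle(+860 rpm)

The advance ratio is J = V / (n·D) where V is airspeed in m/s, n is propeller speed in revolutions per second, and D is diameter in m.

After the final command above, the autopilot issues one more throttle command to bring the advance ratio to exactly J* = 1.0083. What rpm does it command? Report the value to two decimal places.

rpm = 5247.73

set_propeller: D = 0.861 m, P = 1.025 m (p = P/D = 1.190476); state ← (V=0, rpm=0)
throttle_to(9947): rpm ← 9947
set_airspeed(75.93): V ← 75.93 m/s
throttle_to(1067): rpm ← 1067
throttle_to(2697): rpm ← 2697
adjust_throttle(+860): rpm ← 2697 +860 = 3557
final state: V = 75.93 m/s, rpm = 3557 → n = rpm/60 = 59.283333 rev/s
target J* = 1.0083; solve J* = V/(n·D) for n: n = V/(J*·D) = 75.93/(1.0083 × 0.861) = 87.462217 rev/s
rpm = 60·n = 5247.733015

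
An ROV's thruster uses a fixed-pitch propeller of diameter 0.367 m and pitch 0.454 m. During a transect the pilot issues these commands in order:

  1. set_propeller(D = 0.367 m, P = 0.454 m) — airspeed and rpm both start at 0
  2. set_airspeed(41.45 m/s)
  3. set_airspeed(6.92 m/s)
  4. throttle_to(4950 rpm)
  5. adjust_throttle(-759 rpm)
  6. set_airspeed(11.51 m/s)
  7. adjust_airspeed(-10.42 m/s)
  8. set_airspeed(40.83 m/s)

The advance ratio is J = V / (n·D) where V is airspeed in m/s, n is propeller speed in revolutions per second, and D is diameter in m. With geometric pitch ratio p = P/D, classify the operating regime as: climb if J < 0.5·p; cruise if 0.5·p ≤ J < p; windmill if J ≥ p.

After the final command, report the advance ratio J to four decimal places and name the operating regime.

set_propeller: D = 0.367 m, P = 0.454 m (p = P/D = 1.237057); state ← (V=0, rpm=0)
set_airspeed(41.45): V ← 41.45 m/s
set_airspeed(6.92): V ← 6.92 m/s
throttle_to(4950): rpm ← 4950
adjust_throttle(-759): rpm ← 4950 -759 = 4191
set_airspeed(11.51): V ← 11.51 m/s
adjust_airspeed(-10.42): V ← 11.51 -10.42 = 1.09 m/s
set_airspeed(40.83): V ← 40.83 m/s
final state: V = 40.83 m/s, rpm = 4191 → n = rpm/60 = 69.850000 rev/s
J = V / (n·D) = 40.83 / (69.850000 × 0.367) = 1.592747
regime bands: climb J<0.6185 | cruise [0.6185, 1.2371) | windmill J≥1.2371
J = 1.5927 → windmill

J = 1.5927, regime = windmill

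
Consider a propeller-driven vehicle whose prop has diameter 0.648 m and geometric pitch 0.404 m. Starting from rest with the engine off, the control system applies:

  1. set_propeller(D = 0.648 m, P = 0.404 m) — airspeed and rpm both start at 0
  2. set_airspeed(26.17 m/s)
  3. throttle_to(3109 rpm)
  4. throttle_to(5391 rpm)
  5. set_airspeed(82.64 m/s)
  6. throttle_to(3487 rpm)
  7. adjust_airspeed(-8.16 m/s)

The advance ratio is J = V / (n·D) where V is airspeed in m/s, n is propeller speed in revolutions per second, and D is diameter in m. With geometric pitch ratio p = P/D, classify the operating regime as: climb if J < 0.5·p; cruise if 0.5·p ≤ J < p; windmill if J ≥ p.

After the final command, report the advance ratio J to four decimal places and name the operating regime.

set_propeller: D = 0.648 m, P = 0.404 m (p = P/D = 0.623457); state ← (V=0, rpm=0)
set_airspeed(26.17): V ← 26.17 m/s
throttle_to(3109): rpm ← 3109
throttle_to(5391): rpm ← 5391
set_airspeed(82.64): V ← 82.64 m/s
throttle_to(3487): rpm ← 3487
adjust_airspeed(-8.16): V ← 82.64 -8.16 = 74.48 m/s
final state: V = 74.48 m/s, rpm = 3487 → n = rpm/60 = 58.116667 rev/s
J = V / (n·D) = 74.48 / (58.116667 × 0.648) = 1.977716
regime bands: climb J<0.3117 | cruise [0.3117, 0.6235) | windmill J≥0.6235
J = 1.9777 → windmill

J = 1.9777, regime = windmill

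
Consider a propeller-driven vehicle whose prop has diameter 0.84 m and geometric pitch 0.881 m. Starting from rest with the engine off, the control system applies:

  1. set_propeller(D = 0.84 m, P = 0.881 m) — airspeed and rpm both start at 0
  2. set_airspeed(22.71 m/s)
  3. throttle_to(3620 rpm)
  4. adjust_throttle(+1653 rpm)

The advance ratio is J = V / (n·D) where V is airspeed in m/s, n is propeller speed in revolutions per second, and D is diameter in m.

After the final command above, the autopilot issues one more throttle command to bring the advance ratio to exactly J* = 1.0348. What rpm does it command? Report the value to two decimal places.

rpm = 1567.59

set_propeller: D = 0.84 m, P = 0.881 m (p = P/D = 1.048810); state ← (V=0, rpm=0)
set_airspeed(22.71): V ← 22.71 m/s
throttle_to(3620): rpm ← 3620
adjust_throttle(+1653): rpm ← 3620 +1653 = 5273
final state: V = 22.71 m/s, rpm = 5273 → n = rpm/60 = 87.883333 rev/s
target J* = 1.0348; solve J* = V/(n·D) for n: n = V/(J*·D) = 22.71/(1.0348 × 0.84) = 26.126512 rev/s
rpm = 60·n = 1567.590701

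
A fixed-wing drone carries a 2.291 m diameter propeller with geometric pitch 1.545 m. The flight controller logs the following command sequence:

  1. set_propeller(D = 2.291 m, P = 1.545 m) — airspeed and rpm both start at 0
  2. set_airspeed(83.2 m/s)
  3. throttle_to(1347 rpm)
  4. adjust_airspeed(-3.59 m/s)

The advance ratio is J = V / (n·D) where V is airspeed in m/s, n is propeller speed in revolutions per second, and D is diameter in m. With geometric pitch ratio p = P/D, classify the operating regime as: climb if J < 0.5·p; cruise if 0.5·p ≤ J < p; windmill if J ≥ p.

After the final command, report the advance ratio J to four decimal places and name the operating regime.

J = 1.5478, regime = windmill

set_propeller: D = 2.291 m, P = 1.545 m (p = P/D = 0.674378); state ← (V=0, rpm=0)
set_airspeed(83.2): V ← 83.2 m/s
throttle_to(1347): rpm ← 1347
adjust_airspeed(-3.59): V ← 83.2 -3.59 = 79.61 m/s
final state: V = 79.61 m/s, rpm = 1347 → n = rpm/60 = 22.450000 rev/s
J = V / (n·D) = 79.61 / (22.450000 × 2.291) = 1.547840
regime bands: climb J<0.3372 | cruise [0.3372, 0.6744) | windmill J≥0.6744
J = 1.5478 → windmill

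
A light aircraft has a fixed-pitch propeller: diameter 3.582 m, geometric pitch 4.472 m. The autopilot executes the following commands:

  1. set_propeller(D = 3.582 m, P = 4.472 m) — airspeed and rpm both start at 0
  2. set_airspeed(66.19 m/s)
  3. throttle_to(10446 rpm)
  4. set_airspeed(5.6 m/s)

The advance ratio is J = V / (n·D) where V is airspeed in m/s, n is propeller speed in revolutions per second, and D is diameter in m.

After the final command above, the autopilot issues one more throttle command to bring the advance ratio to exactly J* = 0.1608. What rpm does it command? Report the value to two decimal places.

rpm = 583.35

set_propeller: D = 3.582 m, P = 4.472 m (p = P/D = 1.248465); state ← (V=0, rpm=0)
set_airspeed(66.19): V ← 66.19 m/s
throttle_to(10446): rpm ← 10446
set_airspeed(5.6): V ← 5.6 m/s
final state: V = 5.6 m/s, rpm = 10446 → n = rpm/60 = 174.100000 rev/s
target J* = 0.1608; solve J* = V/(n·D) for n: n = V/(J*·D) = 5.6/(0.1608 × 3.582) = 9.722465 rev/s
rpm = 60·n = 583.347917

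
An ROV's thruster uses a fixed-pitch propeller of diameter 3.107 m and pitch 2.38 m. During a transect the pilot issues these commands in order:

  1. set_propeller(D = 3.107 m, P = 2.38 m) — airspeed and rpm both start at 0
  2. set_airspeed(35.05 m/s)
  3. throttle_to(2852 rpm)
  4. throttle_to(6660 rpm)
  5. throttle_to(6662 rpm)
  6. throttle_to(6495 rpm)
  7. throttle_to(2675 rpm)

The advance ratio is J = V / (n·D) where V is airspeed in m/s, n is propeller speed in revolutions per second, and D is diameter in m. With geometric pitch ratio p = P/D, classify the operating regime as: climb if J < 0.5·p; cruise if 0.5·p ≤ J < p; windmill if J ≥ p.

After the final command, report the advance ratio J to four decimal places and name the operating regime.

set_propeller: D = 3.107 m, P = 2.38 m (p = P/D = 0.766012); state ← (V=0, rpm=0)
set_airspeed(35.05): V ← 35.05 m/s
throttle_to(2852): rpm ← 2852
throttle_to(6660): rpm ← 6660
throttle_to(6662): rpm ← 6662
throttle_to(6495): rpm ← 6495
throttle_to(2675): rpm ← 2675
final state: V = 35.05 m/s, rpm = 2675 → n = rpm/60 = 44.583333 rev/s
J = V / (n·D) = 35.05 / (44.583333 × 3.107) = 0.253031
regime bands: climb J<0.3830 | cruise [0.3830, 0.7660) | windmill J≥0.7660
J = 0.2530 → climb

J = 0.2530, regime = climb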